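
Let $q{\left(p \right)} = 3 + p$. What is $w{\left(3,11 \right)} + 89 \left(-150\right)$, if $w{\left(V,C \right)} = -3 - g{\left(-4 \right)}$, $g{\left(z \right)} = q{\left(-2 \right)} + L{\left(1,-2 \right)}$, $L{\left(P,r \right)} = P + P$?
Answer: $-13356$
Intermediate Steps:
$L{\left(P,r \right)} = 2 P$
$g{\left(z \right)} = 3$ ($g{\left(z \right)} = \left(3 - 2\right) + 2 \cdot 1 = 1 + 2 = 3$)
$w{\left(V,C \right)} = -6$ ($w{\left(V,C \right)} = -3 - 3 = -6$)
$w{\left(3,11 \right)} + 89 \left(-150\right) = -6 + 89 \left(-150\right) = -6 - 13350 = -13356$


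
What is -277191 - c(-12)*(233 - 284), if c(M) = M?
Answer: -277803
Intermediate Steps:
-277191 - c(-12)*(233 - 284) = -277191 - (-12)*(233 - 284) = -277191 - (-12)*(-51) = -277191 - 1*612 = -277191 - 612 = -277803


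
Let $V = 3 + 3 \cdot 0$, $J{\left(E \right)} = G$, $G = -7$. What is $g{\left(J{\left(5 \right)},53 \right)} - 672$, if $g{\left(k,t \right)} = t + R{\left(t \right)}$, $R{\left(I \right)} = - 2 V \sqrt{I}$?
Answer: $-619 - 6 \sqrt{53} \approx -662.68$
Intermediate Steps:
$J{\left(E \right)} = -7$
$V = 3$ ($V = 3 + 0 = 3$)
$R{\left(I \right)} = - 6 \sqrt{I}$ ($R{\left(I \right)} = - 2 \cdot 3 \sqrt{I} = - 6 \sqrt{I}$)
$g{\left(k,t \right)} = t - 6 \sqrt{t}$
$g{\left(J{\left(5 \right)},53 \right)} - 672 = \left(53 - 6 \sqrt{53}\right) - 672 = -619 - 6 \sqrt{53}$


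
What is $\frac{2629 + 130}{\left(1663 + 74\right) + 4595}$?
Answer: $\frac{2759}{6332} \approx 0.43572$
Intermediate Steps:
$\frac{2629 + 130}{\left(1663 + 74\right) + 4595} = \frac{2759}{1737 + 4595} = \frac{2759}{6332}$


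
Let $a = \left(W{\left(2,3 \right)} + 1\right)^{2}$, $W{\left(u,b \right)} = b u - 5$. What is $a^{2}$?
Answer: $16$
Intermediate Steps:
$W{\left(u,b \right)} = -5 + b u$
$a = 4$ ($a = \left(\left(-5 + 3 \cdot 2\right) + 1\right)^{2} = \left(\left(-5 + 6\right) + 1\right)^{2} = \left(1 + 1\right)^{2} = 2^{2} = 4$)
$a^{2} = 4^{2} = 16$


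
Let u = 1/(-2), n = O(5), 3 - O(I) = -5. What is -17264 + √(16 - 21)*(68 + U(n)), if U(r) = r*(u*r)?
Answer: -17264 + 36*I*√5 ≈ -17264.0 + 80.498*I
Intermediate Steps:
O(I) = 8 (O(I) = 3 - 1*(-5) = 3 + 5 = 8)
n = 8
u = -½ ≈ -0.50000
U(r) = -r²/2 (U(r) = r*(-r/2) = -r²/2)
-17264 + √(16 - 21)*(68 + U(n)) = -17264 + √(16 - 21)*(68 - ½*8²) = -17264 + √(-5)*(68 - ½*64) = -17264 + (I*√5)*(68 - 32) = -17264 + (I*√5)*36 = -17264 + 36*I*√5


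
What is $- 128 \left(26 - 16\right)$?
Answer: $-1280$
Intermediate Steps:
$- 128 \left(26 - 16\right) = \left(-128\right) 10 = -1280$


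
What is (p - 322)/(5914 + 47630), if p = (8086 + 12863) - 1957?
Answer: 9335/26772 ≈ 0.34869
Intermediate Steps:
p = 18992 (p = 20949 - 1957 = 18992)
(p - 322)/(5914 + 47630) = (18992 - 322)/(5914 + 47630) = 18670/53544 = 18670*(1/53544) = 9335/26772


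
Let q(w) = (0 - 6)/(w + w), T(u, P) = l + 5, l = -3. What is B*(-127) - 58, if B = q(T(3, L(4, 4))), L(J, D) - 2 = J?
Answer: 265/2 ≈ 132.50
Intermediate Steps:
L(J, D) = 2 + J
T(u, P) = 2 (T(u, P) = -3 + 5 = 2)
q(w) = -3/w (q(w) = -6*1/(2*w) = -3/w)
B = -3/2 ≈ -1.5000
B*(-127) - 58 = -3/2*(-127) - 58 = 381/2 - 58 = 265/2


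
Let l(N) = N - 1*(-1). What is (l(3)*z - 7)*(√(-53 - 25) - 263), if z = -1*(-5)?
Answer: -3419 + 13*I*√78 ≈ -3419.0 + 114.81*I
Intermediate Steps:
z = 5
l(N) = 1 + N (l(N) = N + 1 = 1 + N)
(l(3)*z - 7)*(√(-53 - 25) - 263) = ((1 + 3)*5 - 7)*(√(-53 - 25) - 263) = (4*5 - 7)*(√(-78) - 263) = (20 - 7)*(I*√78 - 263) = 13*(-263 + I*√78) = -3419 + 13*I*√78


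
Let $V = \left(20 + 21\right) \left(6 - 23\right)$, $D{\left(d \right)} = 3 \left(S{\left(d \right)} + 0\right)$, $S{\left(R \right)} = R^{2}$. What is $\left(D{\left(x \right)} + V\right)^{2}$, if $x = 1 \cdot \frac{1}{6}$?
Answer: $\frac{69939769}{144} \approx 4.8569 \cdot 10^{5}$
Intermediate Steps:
$x = \frac{1}{6}$ ($x = 1 \cdot \frac{1}{6} = \frac{1}{6} \approx 0.16667$)
$D{\left(d \right)} = 3 d^{2}$ ($D{\left(d \right)} = 3 \left(d^{2} + 0\right) = 3 d^{2}$)
$V = -697$ ($V = 41 \left(-17\right) = -697$)
$\left(D{\left(x \right)} + V\right)^{2} = \left(\frac{3}{36} - 697\right)^{2} = \left(3 \cdot \frac{1}{36} - 697\right)^{2} = \left(\frac{1}{12} - 697\right)^{2} = \left(- \frac{8363}{12}\right)^{2} = \frac{69939769}{144}$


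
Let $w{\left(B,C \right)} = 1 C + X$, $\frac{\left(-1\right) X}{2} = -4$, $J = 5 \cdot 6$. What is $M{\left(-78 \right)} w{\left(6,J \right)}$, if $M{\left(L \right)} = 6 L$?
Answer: $-17784$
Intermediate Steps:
$J = 30$
$X = 8$ ($X = \left(-2\right) \left(-4\right) = 8$)
$w{\left(B,C \right)} = 8 + C$ ($w{\left(B,C \right)} = 1 C + 8 = C + 8 = 8 + C$)
$M{\left(-78 \right)} w{\left(6,J \right)} = 6 \left(-78\right) \left(8 + 30\right) = \left(-468\right) 38 = -17784$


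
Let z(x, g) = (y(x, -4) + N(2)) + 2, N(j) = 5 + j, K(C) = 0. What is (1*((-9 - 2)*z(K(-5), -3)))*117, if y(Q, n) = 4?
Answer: -16731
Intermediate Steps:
z(x, g) = 13 (z(x, g) = (4 + (5 + 2)) + 2 = (4 + 7) + 2 = 11 + 2 = 13)
(1*((-9 - 2)*z(K(-5), -3)))*117 = (1*((-9 - 2)*13))*117 = (1*(-11*13))*117 = (1*(-143))*117 = -143*117 = -16731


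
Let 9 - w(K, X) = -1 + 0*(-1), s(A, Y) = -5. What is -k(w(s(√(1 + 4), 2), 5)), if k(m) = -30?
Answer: 30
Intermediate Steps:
w(K, X) = 10 (w(K, X) = 9 - (-1 + 0*(-1)) = 9 - (-1 + 0) = 9 - 1*(-1) = 9 + 1 = 10)
-k(w(s(√(1 + 4), 2), 5)) = -1*(-30) = 30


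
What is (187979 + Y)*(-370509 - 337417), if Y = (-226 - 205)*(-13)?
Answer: -137041730932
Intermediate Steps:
Y = 5603 (Y = -431*(-13) = 5603)
(187979 + Y)*(-370509 - 337417) = (187979 + 5603)*(-370509 - 337417) = 193582*(-707926) = -137041730932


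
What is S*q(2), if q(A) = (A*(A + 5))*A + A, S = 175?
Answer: 5250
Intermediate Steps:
q(A) = A + A**2*(5 + A) (q(A) = (A*(5 + A))*A + A = A**2*(5 + A) + A = A + A**2*(5 + A))
S*q(2) = 175*(2*(1 + 2**2 + 5*2)) = 175*(2*(1 + 4 + 10)) = 175*(2*15) = 175*30 = 5250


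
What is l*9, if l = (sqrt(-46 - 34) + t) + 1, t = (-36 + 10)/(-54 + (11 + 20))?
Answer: 441/23 + 36*I*sqrt(5) ≈ 19.174 + 80.498*I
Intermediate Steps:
t = 26/23 (t = -26/(-54 + 31) = -26/(-23) = -26*(-1/23) = 26/23 ≈ 1.1304)
l = 49/23 + 4*I*sqrt(5) (l = (sqrt(-46 - 34) + 26/23) + 1 = (sqrt(-80) + 26/23) + 1 = (4*I*sqrt(5) + 26/23) + 1 = (26/23 + 4*I*sqrt(5)) + 1 = 49/23 + 4*I*sqrt(5) ≈ 2.1304 + 8.9443*I)
l*9 = (49/23 + 4*I*sqrt(5))*9 = 441/23 + 36*I*sqrt(5)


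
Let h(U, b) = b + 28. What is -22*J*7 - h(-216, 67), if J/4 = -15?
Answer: 9145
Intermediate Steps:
J = -60 (J = 4*(-15) = -60)
h(U, b) = 28 + b
-22*J*7 - h(-216, 67) = -22*(-60)*7 - (28 + 67) = 1320*7 - 1*95 = 9240 - 95 = 9145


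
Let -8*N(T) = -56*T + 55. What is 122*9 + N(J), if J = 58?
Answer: 11977/8 ≈ 1497.1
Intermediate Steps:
N(T) = -55/8 + 7*T (N(T) = -(-56*T + 55)/8 = -(55 - 56*T)/8 = -55/8 + 7*T)
122*9 + N(J) = 122*9 + (-55/8 + 7*58) = 1098 + (-55/8 + 406) = 1098 + 3193/8 = 11977/8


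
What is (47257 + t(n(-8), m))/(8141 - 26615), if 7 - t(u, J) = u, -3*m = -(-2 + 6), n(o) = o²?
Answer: -23600/9237 ≈ -2.5549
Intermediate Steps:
m = 4/3 (m = -(-1)*(-2 + 6)/3 = -(-1)*4/3 = -⅓*(-4) = 4/3 ≈ 1.3333)
t(u, J) = 7 - u
(47257 + t(n(-8), m))/(8141 - 26615) = (47257 + (7 - 1*(-8)²))/(8141 - 26615) = (47257 + (7 - 1*64))/(-18474) = (47257 + (7 - 64))*(-1/18474) = (47257 - 57)*(-1/18474) = 47200*(-1/18474) = -23600/9237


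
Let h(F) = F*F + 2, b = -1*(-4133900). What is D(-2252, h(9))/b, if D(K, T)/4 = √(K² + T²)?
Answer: √5078393/1033475 ≈ 0.0021805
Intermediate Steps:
b = 4133900
h(F) = 2 + F² (h(F) = F² + 2 = 2 + F²)
D(K, T) = 4*√(K² + T²)
D(-2252, h(9))/b = (4*√((-2252)² + (2 + 9²)²))/4133900 = (4*√(5071504 + (2 + 81)²))*(1/4133900) = (4*√(5071504 + 83²))*(1/4133900) = (4*√(5071504 + 6889))*(1/4133900) = (4*√5078393)*(1/4133900) = √5078393/1033475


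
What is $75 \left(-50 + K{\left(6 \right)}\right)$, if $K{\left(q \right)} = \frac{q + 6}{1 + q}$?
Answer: $- \frac{25350}{7} \approx -3621.4$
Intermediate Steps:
$K{\left(q \right)} = \frac{6 + q}{1 + q}$
$75 \left(-50 + K{\left(6 \right)}\right) = 75 \left(-50 + \frac{6 + 6}{1 + 6}\right) = 75 \left(-50 + \frac{1}{7} \cdot 12\right) = 75 \left(-50 + \frac{12}{7}\right) = 75 \left(- \frac{338}{7}\right) = - \frac{25350}{7}$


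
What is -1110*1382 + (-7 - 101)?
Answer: -1534128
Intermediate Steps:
-1110*1382 + (-7 - 101) = -1534020 - 108 = -1534128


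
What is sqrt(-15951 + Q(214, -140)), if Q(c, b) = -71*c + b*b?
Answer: I*sqrt(11545) ≈ 107.45*I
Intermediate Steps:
Q(c, b) = b**2 - 71*c (Q(c, b) = -71*c + b**2 = b**2 - 71*c)
sqrt(-15951 + Q(214, -140)) = sqrt(-15951 + ((-140)**2 - 71*214)) = sqrt(-15951 + (19600 - 15194)) = sqrt(-15951 + 4406) = sqrt(-11545) = I*sqrt(11545)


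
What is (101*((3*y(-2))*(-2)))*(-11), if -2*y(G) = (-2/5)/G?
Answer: -3333/5 ≈ -666.60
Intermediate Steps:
y(G) = 1/(5*G) (y(G) = -(-2/5)/(2*G) = -(-2*⅕)/(2*G) = -(-1)/(5*G) = 1/(5*G))
(101*((3*y(-2))*(-2)))*(-11) = (101*((3*((⅕)/(-2)))*(-2)))*(-11) = (101*((3*((⅕)*(-½)))*(-2)))*(-11) = (101*((3*(-⅒))*(-2)))*(-11) = (101*(-3/10*(-2)))*(-11) = (101*(⅗))*(-11) = (303/5)*(-11) = -3333/5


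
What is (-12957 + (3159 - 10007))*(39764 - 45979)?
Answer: 123088075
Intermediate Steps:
(-12957 + (3159 - 10007))*(39764 - 45979) = (-12957 - 6848)*(-6215) = -19805*(-6215) = 123088075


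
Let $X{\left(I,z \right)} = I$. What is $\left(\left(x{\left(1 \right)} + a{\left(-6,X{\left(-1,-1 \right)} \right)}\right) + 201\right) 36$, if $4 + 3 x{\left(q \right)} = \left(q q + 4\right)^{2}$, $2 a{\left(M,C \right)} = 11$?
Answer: $7686$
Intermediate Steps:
$a{\left(M,C \right)} = \frac{11}{2}$ ($a{\left(M,C \right)} = \frac{1}{2} \cdot 11 = \frac{11}{2}$)
$x{\left(q \right)} = - \frac{4}{3} + \frac{\left(4 + q^{2}\right)^{2}}{3}$ ($x{\left(q \right)} = - \frac{4}{3} + \frac{\left(q q + 4\right)^{2}}{3} = - \frac{4}{3} + \frac{\left(q^{2} + 4\right)^{2}}{3} = - \frac{4}{3} + \frac{\left(4 + q^{2}\right)^{2}}{3}$)
$\left(\left(x{\left(1 \right)} + a{\left(-6,X{\left(-1,-1 \right)} \right)}\right) + 201\right) 36 = \left(\left(\left(- \frac{4}{3} + \frac{\left(4 + 1^{2}\right)^{2}}{3}\right) + \frac{11}{2}\right) + 201\right) 36 = \left(\left(\left(- \frac{4}{3} + \frac{\left(4 + 1\right)^{2}}{3}\right) + \frac{11}{2}\right) + 201\right) 36 = \left(\left(\left(- \frac{4}{3} + \frac{5^{2}}{3}\right) + \frac{11}{2}\right) + 201\right) 36 = \left(\left(\left(- \frac{4}{3} + \frac{1}{3} \cdot 25\right) + \frac{11}{2}\right) + 201\right) 36 = \left(\left(\left(- \frac{4}{3} + \frac{25}{3}\right) + \frac{11}{2}\right) + 201\right) 36 = \left(\left(7 + \frac{11}{2}\right) + 201\right) 36 = \left(\frac{25}{2} + 201\right) 36 = \frac{427}{2} \cdot 36 = 7686$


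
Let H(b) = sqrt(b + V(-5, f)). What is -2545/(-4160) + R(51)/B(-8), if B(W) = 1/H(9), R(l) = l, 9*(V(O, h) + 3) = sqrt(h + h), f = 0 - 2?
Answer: 509/832 + 17*sqrt(54 + 2*I) ≈ 125.56 + 2.313*I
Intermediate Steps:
f = -2
V(O, h) = -3 + sqrt(2)*sqrt(h)/9 (V(O, h) = -3 + sqrt(h + h)/9 = -3 + sqrt(2*h)/9 = -3 + (sqrt(2)*sqrt(h))/9 = -3 + sqrt(2)*sqrt(h)/9)
H(b) = sqrt(-3 + b + 2*I/9) (H(b) = sqrt(b + (-3 + sqrt(2)*sqrt(-2)/9)) = sqrt(b + (-3 + sqrt(2)*(I*sqrt(2))/9)) = sqrt(b + (-3 + 2*I/9)) = sqrt(-3 + b + 2*I/9))
B(W) = 3/sqrt(54 + 2*I) (B(W) = 1/(sqrt(-27 + 2*I + 9*9)/3) = 1/(sqrt(-27 + 2*I + 81)/3) = 1/(sqrt(54 + 2*I)/3) = 3/sqrt(54 + 2*I))
-2545/(-4160) + R(51)/B(-8) = -2545/(-4160) + 51/((3*sqrt(2)/(2*sqrt(27 + I)))) = -2545*(-1/4160) + 51*(sqrt(2)*sqrt(27 + I)/3) = 509/832 + 17*sqrt(2)*sqrt(27 + I)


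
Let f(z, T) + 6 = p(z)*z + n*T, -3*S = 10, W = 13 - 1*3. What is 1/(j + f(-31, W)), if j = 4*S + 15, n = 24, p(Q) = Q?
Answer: 3/3590 ≈ 0.00083565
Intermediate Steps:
W = 10 (W = 13 - 3 = 10)
S = -10/3 (S = -⅓*10 = -10/3 ≈ -3.3333)
f(z, T) = -6 + z² + 24*T (f(z, T) = -6 + (z*z + 24*T) = -6 + (z² + 24*T) = -6 + z² + 24*T)
j = 5/3 (j = 4*(-10/3) + 15 = -40/3 + 15 = 5/3 ≈ 1.6667)
1/(j + f(-31, W)) = 1/(5/3 + (-6 + (-31)² + 24*10)) = 1/(5/3 + (-6 + 961 + 240)) = 1/(5/3 + 1195) = 1/(3590/3) = 3/3590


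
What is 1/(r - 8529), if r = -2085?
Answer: -1/10614 ≈ -9.4215e-5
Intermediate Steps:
1/(r - 8529) = 1/(-2085 - 8529) = 1/(-10614) = -1/10614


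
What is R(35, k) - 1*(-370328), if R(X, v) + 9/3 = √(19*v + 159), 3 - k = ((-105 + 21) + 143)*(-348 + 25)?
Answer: 370325 + √362299 ≈ 3.7093e+5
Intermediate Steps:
k = 19060 (k = 3 - ((-105 + 21) + 143)*(-348 + 25) = 3 - (-84 + 143)*(-323) = 3 - 59*(-323) = 3 - 1*(-19057) = 3 + 19057 = 19060)
R(X, v) = -3 + √(159 + 19*v) (R(X, v) = -3 + √(19*v + 159) = -3 + √(159 + 19*v))
R(35, k) - 1*(-370328) = (-3 + √(159 + 19*19060)) - 1*(-370328) = (-3 + √(159 + 362140)) + 370328 = (-3 + √362299) + 370328 = 370325 + √362299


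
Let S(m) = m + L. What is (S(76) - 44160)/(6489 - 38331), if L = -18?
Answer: 22051/15921 ≈ 1.3850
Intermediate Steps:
S(m) = -18 + m (S(m) = m - 18 = -18 + m)
(S(76) - 44160)/(6489 - 38331) = ((-18 + 76) - 44160)/(6489 - 38331) = (58 - 44160)/(-31842) = -44102*(-1/31842) = 22051/15921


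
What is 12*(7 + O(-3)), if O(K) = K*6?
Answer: -132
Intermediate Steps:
O(K) = 6*K
12*(7 + O(-3)) = 12*(7 + 6*(-3)) = 12*(7 - 18) = 12*(-11) = -132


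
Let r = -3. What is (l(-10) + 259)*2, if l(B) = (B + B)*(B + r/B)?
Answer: 906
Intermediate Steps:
l(B) = 2*B*(B - 3/B) (l(B) = (B + B)*(B - 3/B) = (2*B)*(B - 3/B) = 2*B*(B - 3/B))
(l(-10) + 259)*2 = ((-6 + 2*(-10)**2) + 259)*2 = ((-6 + 2*100) + 259)*2 = ((-6 + 200) + 259)*2 = (194 + 259)*2 = 453*2 = 906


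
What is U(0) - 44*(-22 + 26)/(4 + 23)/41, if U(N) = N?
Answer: -176/1107 ≈ -0.15899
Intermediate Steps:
U(0) - 44*(-22 + 26)/(4 + 23)/41 = 0 - 44*(-22 + 26)/(4 + 23)/41 = 0 - 44*4/27/41 = 0 - 44*4*(1/27)/41 = 0 - 176/(27*41) = 0 - 44*4/1107 = 0 - 176/1107 = -176/1107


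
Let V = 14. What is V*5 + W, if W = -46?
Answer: 24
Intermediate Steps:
V*5 + W = 14*5 - 46 = 70 - 46 = 24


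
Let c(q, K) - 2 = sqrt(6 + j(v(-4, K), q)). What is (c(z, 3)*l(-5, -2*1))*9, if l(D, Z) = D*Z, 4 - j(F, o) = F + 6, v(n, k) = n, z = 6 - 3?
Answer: 180 + 180*sqrt(2) ≈ 434.56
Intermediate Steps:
z = 3
j(F, o) = -2 - F (j(F, o) = 4 - (F + 6) = 4 - (6 + F) = 4 + (-6 - F) = -2 - F)
c(q, K) = 2 + 2*sqrt(2) (c(q, K) = 2 + sqrt(6 + (-2 - 1*(-4))) = 2 + sqrt(6 + (-2 + 4)) = 2 + sqrt(6 + 2) = 2 + sqrt(8) = 2 + 2*sqrt(2))
(c(z, 3)*l(-5, -2*1))*9 = ((2 + 2*sqrt(2))*(-(-10)))*9 = ((2 + 2*sqrt(2))*(-5*(-2)))*9 = ((2 + 2*sqrt(2))*10)*9 = (20 + 20*sqrt(2))*9 = 180 + 180*sqrt(2)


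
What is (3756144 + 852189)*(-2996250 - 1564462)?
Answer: -21017279613096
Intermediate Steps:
(3756144 + 852189)*(-2996250 - 1564462) = 4608333*(-4560712) = -21017279613096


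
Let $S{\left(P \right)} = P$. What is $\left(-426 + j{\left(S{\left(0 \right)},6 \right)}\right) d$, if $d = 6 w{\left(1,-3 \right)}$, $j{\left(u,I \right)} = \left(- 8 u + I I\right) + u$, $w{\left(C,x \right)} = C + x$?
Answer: $4680$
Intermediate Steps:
$j{\left(u,I \right)} = I^{2} - 7 u$ ($j{\left(u,I \right)} = \left(- 8 u + I^{2}\right) + u = \left(I^{2} - 8 u\right) + u = I^{2} - 7 u$)
$d = -12$ ($d = 6 \left(1 - 3\right) = 6 \left(-2\right) = -12$)
$\left(-426 + j{\left(S{\left(0 \right)},6 \right)}\right) d = \left(-426 + \left(6^{2} - 0\right)\right) \left(-12\right) = \left(-426 + \left(36 + 0\right)\right) \left(-12\right) = \left(-426 + 36\right) \left(-12\right) = \left(-390\right) \left(-12\right) = 4680$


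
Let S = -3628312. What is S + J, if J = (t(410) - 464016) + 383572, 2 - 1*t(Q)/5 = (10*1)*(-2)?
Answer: -3708646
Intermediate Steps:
t(Q) = 110 (t(Q) = 10 - 5*10*1*(-2) = 10 - 50*(-2) = 10 - 5*(-20) = 10 + 100 = 110)
J = -80334 (J = (110 - 464016) + 383572 = -463906 + 383572 = -80334)
S + J = -3628312 - 80334 = -3708646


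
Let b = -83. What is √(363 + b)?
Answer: 2*√70 ≈ 16.733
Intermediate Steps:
√(363 + b) = √(363 - 83) = √280 = 2*√70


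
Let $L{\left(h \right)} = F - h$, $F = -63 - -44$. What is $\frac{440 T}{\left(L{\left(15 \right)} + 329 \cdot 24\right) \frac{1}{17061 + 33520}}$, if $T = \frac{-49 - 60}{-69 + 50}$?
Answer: $\frac{1212932380}{74689} \approx 16240.0$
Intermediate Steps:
$F = -19$ ($F = -63 + 44 = -19$)
$L{\left(h \right)} = -19 - h$
$T = \frac{109}{19}$ ($T = - \frac{109}{-19} = \left(-109\right) \left(- \frac{1}{19}\right) = \frac{109}{19} \approx 5.7368$)
$\frac{440 T}{\left(L{\left(15 \right)} + 329 \cdot 24\right) \frac{1}{17061 + 33520}} = \frac{440 \cdot \frac{109}{19}}{\left(\left(-19 - 15\right) + 329 \cdot 24\right) \frac{1}{17061 + 33520}} = \frac{47960}{19 \frac{\left(-19 - 15\right) + 7896}{50581}} = \frac{47960}{19 \left(-34 + 7896\right) \frac{1}{50581}} = \frac{47960}{19 \cdot 7862 \cdot \frac{1}{50581}} = \frac{47960}{19 \cdot \frac{7862}{50581}} = \frac{47960}{19} \cdot \frac{50581}{7862} = \frac{1212932380}{74689}$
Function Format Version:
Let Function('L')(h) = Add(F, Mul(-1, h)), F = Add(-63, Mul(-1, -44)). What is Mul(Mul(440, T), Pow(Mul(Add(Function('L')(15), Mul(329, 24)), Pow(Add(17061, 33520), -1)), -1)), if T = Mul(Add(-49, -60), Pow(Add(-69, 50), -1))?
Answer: Rational(1212932380, 74689) ≈ 16240.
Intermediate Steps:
F = -19 (F = Add(-63, 44) = -19)
Function('L')(h) = Add(-19, Mul(-1, h))
T = Rational(109, 19) (T = Mul(-109, Pow(-19, -1)) = Mul(-109, Rational(-1, 19)) = Rational(109, 19) ≈ 5.7368)
Mul(Mul(440, T), Pow(Mul(Add(Function('L')(15), Mul(329, 24)), Pow(Add(17061, 33520), -1)), -1)) = Mul(Mul(440, Rational(109, 19)), Pow(Mul(Add(Add(-19, Mul(-1, 15)), Mul(329, 24)), Pow(Add(17061, 33520), -1)), -1)) = Mul(Rational(47960, 19), Pow(Mul(Add(Add(-19, -15), 7896), Pow(50581, -1)), -1)) = Mul(Rational(47960, 19), Pow(Mul(Add(-34, 7896), Rational(1, 50581)), -1)) = Mul(Rational(47960, 19), Pow(Mul(7862, Rational(1, 50581)), -1)) = Mul(Rational(47960, 19), Pow(Rational(7862, 50581), -1)) = Mul(Rational(47960, 19), Rational(50581, 7862)) = Rational(1212932380, 74689)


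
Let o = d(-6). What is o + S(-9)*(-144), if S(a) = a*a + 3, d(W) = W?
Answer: -12102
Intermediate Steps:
S(a) = 3 + a² (S(a) = a² + 3 = 3 + a²)
o = -6
o + S(-9)*(-144) = -6 + (3 + (-9)²)*(-144) = -6 + (3 + 81)*(-144) = -6 + 84*(-144) = -6 - 12096 = -12102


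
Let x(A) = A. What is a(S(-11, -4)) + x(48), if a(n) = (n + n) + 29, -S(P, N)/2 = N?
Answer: 93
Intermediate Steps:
S(P, N) = -2*N
a(n) = 29 + 2*n (a(n) = 2*n + 29 = 29 + 2*n)
a(S(-11, -4)) + x(48) = (29 + 2*(-2*(-4))) + 48 = (29 + 2*8) + 48 = (29 + 16) + 48 = 45 + 48 = 93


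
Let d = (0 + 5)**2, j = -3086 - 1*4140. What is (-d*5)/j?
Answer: 125/7226 ≈ 0.017299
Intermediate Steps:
j = -7226 (j = -3086 - 4140 = -7226)
d = 25 (d = 5**2 = 25)
(-d*5)/j = -25*5/(-7226) = -1*125*(-1/7226) = -125*(-1/7226) = 125/7226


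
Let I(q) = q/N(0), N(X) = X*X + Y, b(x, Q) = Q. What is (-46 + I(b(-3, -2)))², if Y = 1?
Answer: 2304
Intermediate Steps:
N(X) = 1 + X² (N(X) = X*X + 1 = X² + 1 = 1 + X²)
I(q) = q (I(q) = q/(1 + 0²) = q/(1 + 0) = q/1 = q*1 = q)
(-46 + I(b(-3, -2)))² = (-46 - 2)² = (-48)² = 2304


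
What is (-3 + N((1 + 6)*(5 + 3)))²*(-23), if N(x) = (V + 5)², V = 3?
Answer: -85583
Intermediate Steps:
N(x) = 64 (N(x) = (3 + 5)² = 8² = 64)
(-3 + N((1 + 6)*(5 + 3)))²*(-23) = (-3 + 64)²*(-23) = 61²*(-23) = 3721*(-23) = -85583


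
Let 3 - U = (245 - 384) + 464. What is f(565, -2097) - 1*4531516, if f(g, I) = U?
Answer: -4531838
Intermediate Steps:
U = -322 (U = 3 - ((245 - 384) + 464) = 3 - (-139 + 464) = 3 - 1*325 = 3 - 325 = -322)
f(g, I) = -322
f(565, -2097) - 1*4531516 = -322 - 1*4531516 = -322 - 4531516 = -4531838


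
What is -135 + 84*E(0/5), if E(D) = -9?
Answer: -891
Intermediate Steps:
-135 + 84*E(0/5) = -135 + 84*(-9) = -135 - 756 = -891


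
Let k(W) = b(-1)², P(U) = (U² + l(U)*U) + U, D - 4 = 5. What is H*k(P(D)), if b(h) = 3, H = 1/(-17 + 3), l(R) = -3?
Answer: -9/14 ≈ -0.64286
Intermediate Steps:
D = 9 (D = 4 + 5 = 9)
H = -1/14 (H = 1/(-14) = -1/14 ≈ -0.071429)
P(U) = U² - 2*U (P(U) = (U² - 3*U) + U = U² - 2*U)
k(W) = 9 (k(W) = 3² = 9)
H*k(P(D)) = -1/14*9 = -9/14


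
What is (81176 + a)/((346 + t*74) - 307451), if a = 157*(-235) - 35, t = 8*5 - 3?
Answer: -44246/304367 ≈ -0.14537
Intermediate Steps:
t = 37 (t = 40 - 3 = 37)
a = -36930 (a = -36895 - 35 = -36930)
(81176 + a)/((346 + t*74) - 307451) = (81176 - 36930)/((346 + 37*74) - 307451) = 44246/((346 + 2738) - 307451) = 44246/(3084 - 307451) = 44246/(-304367) = 44246*(-1/304367) = -44246/304367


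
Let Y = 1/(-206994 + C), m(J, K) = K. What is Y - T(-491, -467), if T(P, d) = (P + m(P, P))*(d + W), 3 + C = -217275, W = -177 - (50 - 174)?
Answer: -216650254081/424272 ≈ -5.1064e+5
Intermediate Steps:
W = -53 (W = -177 - 1*(-124) = -177 + 124 = -53)
C = -217278 (C = -3 - 217275 = -217278)
T(P, d) = 2*P*(-53 + d) (T(P, d) = (P + P)*(d - 53) = (2*P)*(-53 + d) = 2*P*(-53 + d))
Y = -1/424272 (Y = 1/(-206994 - 217278) = 1/(-424272) = -1/424272 ≈ -2.3570e-6)
Y - T(-491, -467) = -1/424272 - 2*(-491)*(-53 - 467) = -1/424272 - 2*(-491)*(-520) = -1/424272 - 1*510640 = -1/424272 - 510640 = -216650254081/424272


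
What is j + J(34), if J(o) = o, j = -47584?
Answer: -47550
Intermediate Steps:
j + J(34) = -47584 + 34 = -47550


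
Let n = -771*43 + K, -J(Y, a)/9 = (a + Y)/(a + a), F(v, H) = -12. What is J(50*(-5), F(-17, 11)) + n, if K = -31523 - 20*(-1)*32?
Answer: -256537/4 ≈ -64134.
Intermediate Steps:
K = -30883 (K = -31523 - (-20)*32 = -31523 - 1*(-640) = -31523 + 640 = -30883)
J(Y, a) = -9*(Y + a)/(2*a) (J(Y, a) = -9*(a + Y)/(a + a) = -9*(Y + a)/(2*a))
n = -64036 (n = -771*43 - 30883 = -33153 - 30883 = -64036)
J(50*(-5), F(-17, 11)) + n = (9/2)*(-50*(-5) - 1*(-12))/(-12) - 64036 = (9/2)*(-1/12)*(-1*(-250) + 12) - 64036 = (9/2)*(-1/12)*(250 + 12) - 64036 = (9/2)*(-1/12)*262 - 64036 = -393/4 - 64036 = -256537/4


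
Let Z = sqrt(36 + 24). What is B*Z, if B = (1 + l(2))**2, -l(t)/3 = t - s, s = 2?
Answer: 2*sqrt(15) ≈ 7.7460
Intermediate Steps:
l(t) = 6 - 3*t (l(t) = -3*(t - 1*2) = -3*(t - 2) = -3*(-2 + t) = 6 - 3*t)
B = 1 (B = (1 + (6 - 3*2))**2 = (1 + (6 - 6))**2 = (1 + 0)**2 = 1**2 = 1)
Z = 2*sqrt(15) (Z = sqrt(60) = 2*sqrt(15) ≈ 7.7460)
B*Z = 1*(2*sqrt(15)) = 2*sqrt(15)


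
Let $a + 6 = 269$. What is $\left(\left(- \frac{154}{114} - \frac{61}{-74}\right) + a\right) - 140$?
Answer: $\frac{516593}{4218} \approx 122.47$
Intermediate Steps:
$a = 263$ ($a = -6 + 269 = 263$)
$\left(\left(- \frac{154}{114} - \frac{61}{-74}\right) + a\right) - 140 = \left(\left(- \frac{154}{114} - \frac{61}{-74}\right) + 263\right) - 140 = \left(\left(\left(-154\right) \frac{1}{114} - - \frac{61}{74}\right) + 263\right) - 140 = \left(\left(- \frac{77}{57} + \frac{61}{74}\right) + 263\right) - 140 = \left(- \frac{2221}{4218} + 263\right) - 140 = \frac{1107113}{4218} - 140 = \frac{516593}{4218}$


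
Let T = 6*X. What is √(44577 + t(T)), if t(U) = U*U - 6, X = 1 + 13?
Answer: √51627 ≈ 227.22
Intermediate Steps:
X = 14
T = 84 (T = 6*14 = 84)
t(U) = -6 + U² (t(U) = U² - 6 = -6 + U²)
√(44577 + t(T)) = √(44577 + (-6 + 84²)) = √(44577 + (-6 + 7056)) = √(44577 + 7050) = √51627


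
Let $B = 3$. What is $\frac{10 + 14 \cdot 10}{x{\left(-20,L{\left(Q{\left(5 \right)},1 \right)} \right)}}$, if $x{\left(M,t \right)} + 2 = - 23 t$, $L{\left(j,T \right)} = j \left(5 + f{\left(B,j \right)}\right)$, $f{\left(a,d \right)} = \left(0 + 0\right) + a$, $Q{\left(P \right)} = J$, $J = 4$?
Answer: $- \frac{25}{123} \approx -0.20325$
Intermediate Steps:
$Q{\left(P \right)} = 4$
$f{\left(a,d \right)} = a$ ($f{\left(a,d \right)} = 0 + a = a$)
$L{\left(j,T \right)} = 8 j$ ($L{\left(j,T \right)} = j \left(5 + 3\right) = j 8 = 8 j$)
$x{\left(M,t \right)} = -2 - 23 t$
$\frac{10 + 14 \cdot 10}{x{\left(-20,L{\left(Q{\left(5 \right)},1 \right)} \right)}} = \frac{10 + 14 \cdot 10}{-2 - 23 \cdot 8 \cdot 4} = \frac{10 + 140}{-2 - 736} = \frac{150}{-2 - 736} = \frac{150}{-738} = 150 \left(- \frac{1}{738}\right) = - \frac{25}{123}$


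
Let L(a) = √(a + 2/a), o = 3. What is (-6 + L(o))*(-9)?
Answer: 54 - 3*√33 ≈ 36.766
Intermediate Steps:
(-6 + L(o))*(-9) = (-6 + √(3 + 2/3))*(-9) = (-6 + √(3 + 2*(⅓)))*(-9) = (-6 + √(3 + ⅔))*(-9) = (-6 + √(11/3))*(-9) = (-6 + √33/3)*(-9) = 54 - 3*√33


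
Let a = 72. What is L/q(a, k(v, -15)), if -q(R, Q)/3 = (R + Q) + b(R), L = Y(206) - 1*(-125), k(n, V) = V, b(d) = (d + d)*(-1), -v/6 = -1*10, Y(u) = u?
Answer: 331/261 ≈ 1.2682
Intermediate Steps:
v = 60 (v = -(-6)*10 = -6*(-10) = 60)
b(d) = -2*d (b(d) = (2*d)*(-1) = -2*d)
L = 331 (L = 206 - 1*(-125) = 206 + 125 = 331)
q(R, Q) = -3*Q + 3*R (q(R, Q) = -3*((R + Q) - 2*R) = -3*((Q + R) - 2*R) = -3*(Q - R) = -3*Q + 3*R)
L/q(a, k(v, -15)) = 331/(-3*(-15) + 3*72) = 331/(45 + 216) = 331/261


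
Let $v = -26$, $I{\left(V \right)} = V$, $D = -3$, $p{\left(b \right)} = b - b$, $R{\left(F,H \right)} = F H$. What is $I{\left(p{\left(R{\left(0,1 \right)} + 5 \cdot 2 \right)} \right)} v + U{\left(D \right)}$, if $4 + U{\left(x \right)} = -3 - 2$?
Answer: $-9$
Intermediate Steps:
$p{\left(b \right)} = 0$
$U{\left(x \right)} = -9$ ($U{\left(x \right)} = -4 - 5 = -9$)
$I{\left(p{\left(R{\left(0,1 \right)} + 5 \cdot 2 \right)} \right)} v + U{\left(D \right)} = 0 \left(-26\right) - 9 = 0 - 9 = -9$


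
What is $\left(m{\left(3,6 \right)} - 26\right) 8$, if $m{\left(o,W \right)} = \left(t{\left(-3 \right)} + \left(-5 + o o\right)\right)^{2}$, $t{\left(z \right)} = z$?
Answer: $-200$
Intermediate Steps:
$m{\left(o,W \right)} = \left(-8 + o^{2}\right)^{2}$ ($m{\left(o,W \right)} = \left(-3 + \left(-5 + o o\right)\right)^{2} = \left(-3 + \left(-5 + o^{2}\right)\right)^{2} = \left(-8 + o^{2}\right)^{2}$)
$\left(m{\left(3,6 \right)} - 26\right) 8 = \left(\left(-8 + 3^{2}\right)^{2} - 26\right) 8 = \left(\left(-8 + 9\right)^{2} - 26\right) 8 = \left(1^{2} - 26\right) 8 = \left(1 - 26\right) 8 = \left(-25\right) 8 = -200$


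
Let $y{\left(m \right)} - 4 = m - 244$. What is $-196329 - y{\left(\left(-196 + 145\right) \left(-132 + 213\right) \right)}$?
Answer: $-191958$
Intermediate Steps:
$y{\left(m \right)} = -240 + m$ ($y{\left(m \right)} = 4 + \left(m - 244\right) = 4 + \left(-244 + m\right) = -240 + m$)
$-196329 - y{\left(\left(-196 + 145\right) \left(-132 + 213\right) \right)} = -196329 - \left(-240 + \left(-196 + 145\right) \left(-132 + 213\right)\right) = -196329 - \left(-240 - 4131\right) = -196329 - -4371 = -196329 + 4371 = -191958$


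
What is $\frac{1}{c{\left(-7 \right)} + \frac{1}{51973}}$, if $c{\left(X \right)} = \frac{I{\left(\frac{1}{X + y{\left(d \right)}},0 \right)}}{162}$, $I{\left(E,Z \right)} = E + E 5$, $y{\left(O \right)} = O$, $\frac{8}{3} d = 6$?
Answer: $- \frac{26662149}{207379} \approx -128.57$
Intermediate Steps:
$d = \frac{9}{4}$ ($d = \frac{3}{8} \cdot 6 = \frac{9}{4} \approx 2.25$)
$I{\left(E,Z \right)} = 6 E$ ($I{\left(E,Z \right)} = E + 5 E = 6 E$)
$c{\left(X \right)} = \frac{1}{27 \left(\frac{9}{4} + X\right)}$ ($c{\left(X \right)} = \frac{6 \frac{1}{X + \frac{9}{4}}}{162} = \frac{6}{\frac{9}{4} + X} \frac{1}{162} = \frac{1}{27 \left(\frac{9}{4} + X\right)}$)
$\frac{1}{c{\left(-7 \right)} + \frac{1}{51973}} = \frac{1}{\frac{4}{27 \left(9 + 4 \left(-7\right)\right)} + \frac{1}{51973}} = \frac{1}{\frac{4}{27 \left(9 - 28\right)} + \frac{1}{51973}} = \frac{1}{\frac{4}{27 \left(-19\right)} + \frac{1}{51973}} = \frac{1}{\frac{4}{27} \left(- \frac{1}{19}\right) + \frac{1}{51973}} = \frac{1}{- \frac{4}{513} + \frac{1}{51973}} = \frac{1}{- \frac{207379}{26662149}} = - \frac{26662149}{207379}$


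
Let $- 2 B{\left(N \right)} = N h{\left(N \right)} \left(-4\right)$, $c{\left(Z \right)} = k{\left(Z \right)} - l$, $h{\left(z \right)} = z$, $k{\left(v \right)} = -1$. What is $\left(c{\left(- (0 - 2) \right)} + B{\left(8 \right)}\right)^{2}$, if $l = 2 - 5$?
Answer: $16900$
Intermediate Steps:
$l = -3$
$c{\left(Z \right)} = 2$ ($c{\left(Z \right)} = -1 - -3 = -1 + 3 = 2$)
$B{\left(N \right)} = 2 N^{2}$ ($B{\left(N \right)} = - \frac{N N \left(-4\right)}{2} = - \frac{N^{2} \left(-4\right)}{2} = - \frac{\left(-4\right) N^{2}}{2} = 2 N^{2}$)
$\left(c{\left(- (0 - 2) \right)} + B{\left(8 \right)}\right)^{2} = \left(2 + 2 \cdot 8^{2}\right)^{2} = \left(2 + 2 \cdot 64\right)^{2} = \left(2 + 128\right)^{2} = 130^{2} = 16900$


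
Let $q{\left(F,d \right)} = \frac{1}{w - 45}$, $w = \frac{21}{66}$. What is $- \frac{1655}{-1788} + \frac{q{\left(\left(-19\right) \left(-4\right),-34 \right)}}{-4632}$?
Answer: $\frac{78496646}{84804393} \approx 0.92562$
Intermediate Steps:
$w = \frac{7}{22}$ ($w = 21 \cdot \frac{1}{66} = \frac{7}{22} \approx 0.31818$)
$q{\left(F,d \right)} = - \frac{22}{983}$ ($q{\left(F,d \right)} = \frac{1}{\frac{7}{22} - 45} = \frac{1}{- \frac{983}{22}} = - \frac{22}{983}$)
$- \frac{1655}{-1788} + \frac{q{\left(\left(-19\right) \left(-4\right),-34 \right)}}{-4632} = - \frac{1655}{-1788} - \frac{22}{983 \left(-4632\right)} = \left(-1655\right) \left(- \frac{1}{1788}\right) - - \frac{11}{2276628} = \frac{1655}{1788} + \frac{11}{2276628} = \frac{78496646}{84804393}$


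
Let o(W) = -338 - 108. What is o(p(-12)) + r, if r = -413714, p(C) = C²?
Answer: -414160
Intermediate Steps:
o(W) = -446
o(p(-12)) + r = -446 - 413714 = -414160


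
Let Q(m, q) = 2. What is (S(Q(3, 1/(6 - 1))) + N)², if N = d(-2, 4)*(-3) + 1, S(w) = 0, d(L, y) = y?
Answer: 121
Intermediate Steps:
N = -11 (N = 4*(-3) + 1 = -12 + 1 = -11)
(S(Q(3, 1/(6 - 1))) + N)² = (0 - 11)² = (-11)² = 121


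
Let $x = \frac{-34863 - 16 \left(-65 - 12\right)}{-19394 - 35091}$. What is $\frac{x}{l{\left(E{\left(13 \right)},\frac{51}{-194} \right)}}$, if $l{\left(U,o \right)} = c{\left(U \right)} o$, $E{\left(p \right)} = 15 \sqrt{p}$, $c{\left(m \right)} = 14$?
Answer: $- \frac{3262207}{19451145} \approx -0.16771$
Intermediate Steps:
$l{\left(U,o \right)} = 14 o$
$x = \frac{33631}{54485}$ ($x = \frac{-34863 - -1232}{-54485} = \left(-34863 + 1232\right) \left(- \frac{1}{54485}\right) = \left(-33631\right) \left(- \frac{1}{54485}\right) = \frac{33631}{54485} \approx 0.61725$)
$\frac{x}{l{\left(E{\left(13 \right)},\frac{51}{-194} \right)}} = \frac{33631}{54485 \cdot 14 \frac{51}{-194}} = \frac{33631}{54485 \cdot 14 \cdot 51 \left(- \frac{1}{194}\right)} = \frac{33631}{54485 \cdot 14 \left(- \frac{51}{194}\right)} = \frac{33631}{54485 \left(- \frac{357}{97}\right)} = \frac{33631}{54485} \left(- \frac{97}{357}\right) = - \frac{3262207}{19451145}$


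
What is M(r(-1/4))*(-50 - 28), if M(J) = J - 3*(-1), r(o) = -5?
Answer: 156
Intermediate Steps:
M(J) = 3 + J (M(J) = J + 3 = 3 + J)
M(r(-1/4))*(-50 - 28) = (3 - 5)*(-50 - 28) = -2*(-78) = 156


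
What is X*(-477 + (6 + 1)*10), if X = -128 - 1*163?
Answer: 118437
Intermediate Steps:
X = -291 (X = -128 - 163 = -291)
X*(-477 + (6 + 1)*10) = -291*(-477 + (6 + 1)*10) = -291*(-477 + 7*10) = -291*(-477 + 70) = -291*(-407) = 118437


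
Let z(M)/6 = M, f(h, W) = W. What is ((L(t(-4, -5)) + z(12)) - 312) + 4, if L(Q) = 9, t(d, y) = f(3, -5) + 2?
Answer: -227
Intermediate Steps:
z(M) = 6*M
t(d, y) = -3 (t(d, y) = -5 + 2 = -3)
((L(t(-4, -5)) + z(12)) - 312) + 4 = ((9 + 6*12) - 312) + 4 = ((9 + 72) - 312) + 4 = (81 - 312) + 4 = -231 + 4 = -227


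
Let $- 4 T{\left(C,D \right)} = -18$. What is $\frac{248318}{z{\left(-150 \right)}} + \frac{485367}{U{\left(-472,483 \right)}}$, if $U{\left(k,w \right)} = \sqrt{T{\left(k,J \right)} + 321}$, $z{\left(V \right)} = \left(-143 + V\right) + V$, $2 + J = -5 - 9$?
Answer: $- \frac{248318}{443} + \frac{5219 \sqrt{1302}}{7} \approx 26342.0$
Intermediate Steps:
$J = -16$ ($J = -2 - 14 = -16$)
$z{\left(V \right)} = -143 + 2 V$
$T{\left(C,D \right)} = \frac{9}{2}$ ($T{\left(C,D \right)} = \left(- \frac{1}{4}\right) \left(-18\right) = \frac{9}{2}$)
$U{\left(k,w \right)} = \frac{\sqrt{1302}}{2}$ ($U{\left(k,w \right)} = \sqrt{\frac{9}{2} + 321} = \sqrt{\frac{651}{2}} = \frac{\sqrt{1302}}{2}$)
$\frac{248318}{z{\left(-150 \right)}} + \frac{485367}{U{\left(-472,483 \right)}} = \frac{248318}{-143 + 2 \left(-150\right)} + \frac{485367}{\frac{1}{2} \sqrt{1302}} = \frac{248318}{-143 - 300} + 485367 \frac{\sqrt{1302}}{651} = \frac{248318}{-443} + \frac{5219 \sqrt{1302}}{7} = 248318 \left(- \frac{1}{443}\right) + \frac{5219 \sqrt{1302}}{7} = - \frac{248318}{443} + \frac{5219 \sqrt{1302}}{7}$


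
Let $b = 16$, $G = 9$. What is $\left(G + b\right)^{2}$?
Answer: $625$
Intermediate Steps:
$\left(G + b\right)^{2} = \left(9 + 16\right)^{2} = 25^{2} = 625$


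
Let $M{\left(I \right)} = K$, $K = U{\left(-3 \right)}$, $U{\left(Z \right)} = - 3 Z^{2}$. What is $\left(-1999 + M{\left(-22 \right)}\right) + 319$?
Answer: $-1707$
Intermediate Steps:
$K = -27$ ($K = - 3 \left(-3\right)^{2} = \left(-3\right) 9 = -27$)
$M{\left(I \right)} = -27$
$\left(-1999 + M{\left(-22 \right)}\right) + 319 = \left(-1999 - 27\right) + 319 = -2026 + 319 = -1707$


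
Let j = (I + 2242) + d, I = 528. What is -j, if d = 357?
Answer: -3127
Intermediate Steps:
j = 3127 (j = (528 + 2242) + 357 = 2770 + 357 = 3127)
-j = -1*3127 = -3127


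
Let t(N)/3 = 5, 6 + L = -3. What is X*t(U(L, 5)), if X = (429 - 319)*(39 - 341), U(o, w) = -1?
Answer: -498300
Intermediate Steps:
L = -9 (L = -6 - 3 = -9)
t(N) = 15 (t(N) = 3*5 = 15)
X = -33220 (X = 110*(-302) = -33220)
X*t(U(L, 5)) = -33220*15 = -498300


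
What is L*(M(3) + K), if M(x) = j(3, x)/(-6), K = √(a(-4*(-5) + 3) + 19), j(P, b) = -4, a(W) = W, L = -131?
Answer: -262/3 - 131*√42 ≈ -936.31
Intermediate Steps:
K = √42 (K = √((-4*(-5) + 3) + 19) = √((20 + 3) + 19) = √(23 + 19) = √42 ≈ 6.4807)
M(x) = ⅔ (M(x) = -4/(-6) = -4*(-⅙) = ⅔)
L*(M(3) + K) = -131*(⅔ + √42) = -262/3 - 131*√42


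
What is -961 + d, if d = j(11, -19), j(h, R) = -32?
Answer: -993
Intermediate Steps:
d = -32
-961 + d = -961 - 32 = -993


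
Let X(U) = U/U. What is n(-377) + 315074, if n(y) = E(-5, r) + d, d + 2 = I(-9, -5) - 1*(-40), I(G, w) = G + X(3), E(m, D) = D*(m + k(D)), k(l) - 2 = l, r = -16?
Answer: 315408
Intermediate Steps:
k(l) = 2 + l
X(U) = 1
E(m, D) = D*(2 + D + m) (E(m, D) = D*(m + (2 + D)) = D*(2 + D + m))
I(G, w) = 1 + G (I(G, w) = G + 1 = 1 + G)
d = 30 (d = -2 + ((1 - 9) - 1*(-40)) = -2 + (-8 + 40) = -2 + 32 = 30)
n(y) = 334 (n(y) = -16*(2 - 16 - 5) + 30 = -16*(-19) + 30 = 304 + 30 = 334)
n(-377) + 315074 = 334 + 315074 = 315408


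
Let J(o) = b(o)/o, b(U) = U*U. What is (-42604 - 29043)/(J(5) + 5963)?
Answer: -71647/5968 ≈ -12.005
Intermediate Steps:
b(U) = U²
J(o) = o (J(o) = o²/o = o)
(-42604 - 29043)/(J(5) + 5963) = (-42604 - 29043)/(5 + 5963) = -71647/5968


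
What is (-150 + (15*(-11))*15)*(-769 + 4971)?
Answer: -11030250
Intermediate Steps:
(-150 + (15*(-11))*15)*(-769 + 4971) = (-150 - 165*15)*4202 = (-150 - 2475)*4202 = -2625*4202 = -11030250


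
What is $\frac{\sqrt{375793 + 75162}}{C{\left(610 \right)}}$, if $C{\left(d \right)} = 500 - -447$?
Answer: $\frac{\sqrt{450955}}{947} \approx 0.70912$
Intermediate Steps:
$C{\left(d \right)} = 947$ ($C{\left(d \right)} = 500 + 447 = 947$)
$\frac{\sqrt{375793 + 75162}}{C{\left(610 \right)}} = \frac{\sqrt{375793 + 75162}}{947} = \sqrt{450955} \cdot \frac{1}{947} = \frac{\sqrt{450955}}{947}$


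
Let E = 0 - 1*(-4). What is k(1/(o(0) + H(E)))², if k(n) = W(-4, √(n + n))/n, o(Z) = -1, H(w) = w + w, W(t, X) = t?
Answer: 784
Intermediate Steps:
E = 4 (E = 0 + 4 = 4)
H(w) = 2*w
k(n) = -4/n
k(1/(o(0) + H(E)))² = (-4/(1/(-1 + 2*4)))² = (-4/(1/(-1 + 8)))² = (-4/(1/7))² = (-4/⅐)² = (-4*7)² = (-28)² = 784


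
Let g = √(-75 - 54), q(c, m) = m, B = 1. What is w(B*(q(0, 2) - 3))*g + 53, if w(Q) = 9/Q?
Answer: 53 - 9*I*√129 ≈ 53.0 - 102.22*I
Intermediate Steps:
g = I*√129 (g = √(-129) = I*√129 ≈ 11.358*I)
w(B*(q(0, 2) - 3))*g + 53 = (9/((1*(2 - 3))))*(I*√129) + 53 = (9/((1*(-1))))*(I*√129) + 53 = (9/(-1))*(I*√129) + 53 = (9*(-1))*(I*√129) + 53 = -9*I*√129 + 53 = 53 - 9*I*√129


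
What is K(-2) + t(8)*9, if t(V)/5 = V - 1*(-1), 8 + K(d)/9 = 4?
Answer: 369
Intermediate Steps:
K(d) = -36 (K(d) = -72 + 9*4 = -72 + 36 = -36)
t(V) = 5 + 5*V (t(V) = 5*(V - 1*(-1)) = 5*(V + 1) = 5*(1 + V) = 5 + 5*V)
K(-2) + t(8)*9 = -36 + (5 + 5*8)*9 = -36 + (5 + 40)*9 = -36 + 45*9 = -36 + 405 = 369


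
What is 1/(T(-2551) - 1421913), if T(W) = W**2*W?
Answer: -1/16602312064 ≈ -6.0233e-11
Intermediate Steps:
T(W) = W**3
1/(T(-2551) - 1421913) = 1/((-2551)**3 - 1421913) = 1/(-16600890151 - 1421913) = 1/(-16602312064) = -1/16602312064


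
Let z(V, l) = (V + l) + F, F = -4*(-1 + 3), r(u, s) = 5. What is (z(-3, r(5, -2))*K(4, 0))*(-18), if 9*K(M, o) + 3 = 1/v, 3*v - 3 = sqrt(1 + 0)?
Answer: -27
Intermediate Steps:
v = 4/3 (v = 1 + sqrt(1 + 0)/3 = 1 + sqrt(1)/3 = 1 + (1/3)*1 = 1 + 1/3 = 4/3 ≈ 1.3333)
K(M, o) = -1/4 (K(M, o) = -1/3 + 1/(9*(4/3)) = -1/3 + (1/9)*(3/4) = -1/3 + 1/12 = -1/4)
F = -8 (F = -4*2 = -8)
z(V, l) = -8 + V + l (z(V, l) = (V + l) - 8 = -8 + V + l)
(z(-3, r(5, -2))*K(4, 0))*(-18) = ((-8 - 3 + 5)*(-1/4))*(-18) = -6*(-1/4)*(-18) = (3/2)*(-18) = -27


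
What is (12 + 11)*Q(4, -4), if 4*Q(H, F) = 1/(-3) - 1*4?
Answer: -299/12 ≈ -24.917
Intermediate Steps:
Q(H, F) = -13/12 (Q(H, F) = (1/(-3) - 1*4)/4 = (-1/3 - 4)/4 = (1/4)*(-13/3) = -13/12)
(12 + 11)*Q(4, -4) = (12 + 11)*(-13/12) = 23*(-13/12) = -299/12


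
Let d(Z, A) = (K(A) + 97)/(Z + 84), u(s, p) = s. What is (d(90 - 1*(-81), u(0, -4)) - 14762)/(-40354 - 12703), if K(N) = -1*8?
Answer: 3764221/13529535 ≈ 0.27822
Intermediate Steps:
K(N) = -8
d(Z, A) = 89/(84 + Z) (d(Z, A) = (-8 + 97)/(Z + 84) = 89/(84 + Z))
(d(90 - 1*(-81), u(0, -4)) - 14762)/(-40354 - 12703) = (89/(84 + (90 - 1*(-81))) - 14762)/(-40354 - 12703) = (89/(84 + (90 + 81)) - 14762)/(-53057) = (89/(84 + 171) - 14762)*(-1/53057) = (89/255 - 14762)*(-1/53057) = -3764221/255*(-1/53057) = 3764221/13529535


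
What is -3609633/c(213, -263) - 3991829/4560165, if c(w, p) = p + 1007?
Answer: -5487830663407/1130920920 ≈ -4852.5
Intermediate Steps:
c(w, p) = 1007 + p
-3609633/c(213, -263) - 3991829/4560165 = -3609633/(1007 - 263) - 3991829/4560165 = -3609633/744 - 3991829*1/4560165 = -3609633*1/744 - 3991829/4560165 = -1203211/248 - 3991829/4560165 = -5487830663407/1130920920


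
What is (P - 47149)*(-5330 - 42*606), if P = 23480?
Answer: 728579158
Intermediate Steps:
(P - 47149)*(-5330 - 42*606) = (23480 - 47149)*(-5330 - 42*606) = -23669*(-5330 - 25452) = -23669*(-30782) = 728579158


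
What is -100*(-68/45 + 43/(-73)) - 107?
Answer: 67681/657 ≈ 103.02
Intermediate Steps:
-100*(-68/45 + 43/(-73)) - 107 = -100*(-68*1/45 + 43*(-1/73)) - 107 = -100*(-68/45 - 43/73) - 107 = -100*(-6899/3285) - 107 = 137980/657 - 107 = 67681/657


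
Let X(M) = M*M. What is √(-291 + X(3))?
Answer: I*√282 ≈ 16.793*I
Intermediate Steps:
X(M) = M²
√(-291 + X(3)) = √(-291 + 3²) = √(-291 + 9) = √(-282) = I*√282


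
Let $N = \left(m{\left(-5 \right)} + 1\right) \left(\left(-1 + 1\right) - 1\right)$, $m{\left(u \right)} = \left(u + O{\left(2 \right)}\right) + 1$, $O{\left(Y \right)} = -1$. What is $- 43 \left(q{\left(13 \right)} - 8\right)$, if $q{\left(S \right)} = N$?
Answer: $172$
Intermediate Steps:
$m{\left(u \right)} = u$ ($m{\left(u \right)} = \left(u - 1\right) + 1 = \left(-1 + u\right) + 1 = u$)
$N = 4$ ($N = \left(-5 + 1\right) \left(\left(-1 + 1\right) - 1\right) = - 4 \left(0 - 1\right) = \left(-4\right) \left(-1\right) = 4$)
$q{\left(S \right)} = 4$
$- 43 \left(q{\left(13 \right)} - 8\right) = - 43 \left(4 - 8\right) = \left(-43\right) \left(-4\right) = 172$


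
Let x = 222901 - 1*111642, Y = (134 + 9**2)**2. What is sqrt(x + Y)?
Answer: 2*sqrt(39371) ≈ 396.84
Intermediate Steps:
Y = 46225 (Y = (134 + 81)**2 = 215**2 = 46225)
x = 111259 (x = 222901 - 111642 = 111259)
sqrt(x + Y) = sqrt(111259 + 46225) = sqrt(157484) = 2*sqrt(39371)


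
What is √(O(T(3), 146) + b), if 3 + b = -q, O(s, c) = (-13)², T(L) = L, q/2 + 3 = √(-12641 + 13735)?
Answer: √(172 - 2*√1094) ≈ 10.288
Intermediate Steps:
q = -6 + 2*√1094 (q = -6 + 2*√(-12641 + 13735) = -6 + 2*√1094 ≈ 60.151)
O(s, c) = 169
b = 3 - 2*√1094 (b = -3 - (-6 + 2*√1094) = -3 + (6 - 2*√1094) = 3 - 2*√1094 ≈ -63.151)
√(O(T(3), 146) + b) = √(169 + (3 - 2*√1094)) = √(172 - 2*√1094)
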